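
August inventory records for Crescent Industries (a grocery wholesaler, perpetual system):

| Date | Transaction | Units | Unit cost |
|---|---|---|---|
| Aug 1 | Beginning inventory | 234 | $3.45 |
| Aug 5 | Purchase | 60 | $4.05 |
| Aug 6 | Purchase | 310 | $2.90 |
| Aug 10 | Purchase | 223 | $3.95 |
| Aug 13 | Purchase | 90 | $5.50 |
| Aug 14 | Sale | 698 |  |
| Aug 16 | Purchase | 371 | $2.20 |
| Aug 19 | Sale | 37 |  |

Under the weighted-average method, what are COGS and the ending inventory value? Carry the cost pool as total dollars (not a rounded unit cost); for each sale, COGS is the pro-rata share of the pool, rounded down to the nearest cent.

After Aug 1: 234 on hand, pool $807.30 (≈ $3.4500 each)
After Aug 5: 294 on hand, pool $1,050.30 (≈ $3.5724 each)
After Aug 6: 604 on hand, pool $1,949.30 (≈ $3.2273 each)
After Aug 10: 827 on hand, pool $2,830.15 (≈ $3.4222 each)
After Aug 13: 917 on hand, pool $3,325.15 (≈ $3.6261 each)
Aug 14, sell 698: 698/917 × $3,325.15 → $2,531.03
After Aug 16: 590 on hand, pool $1,610.32 (≈ $2.7294 each)
Aug 19, sell 37: 37/590 × $1,610.32 → $100.98
Total COGS = $2,531.03 + $100.98 = $2,632.01
Ending inventory (cost pool remaining) = $1,509.34

COGS = $2,632.01; ending inventory = $1,509.34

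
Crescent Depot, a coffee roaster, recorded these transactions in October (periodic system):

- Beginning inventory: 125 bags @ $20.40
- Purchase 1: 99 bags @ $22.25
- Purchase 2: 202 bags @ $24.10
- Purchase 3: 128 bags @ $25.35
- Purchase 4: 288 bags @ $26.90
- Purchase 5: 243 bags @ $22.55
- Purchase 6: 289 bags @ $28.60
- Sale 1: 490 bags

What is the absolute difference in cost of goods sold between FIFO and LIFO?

$1,554.60

FIFO COGS: 125 @ $20.40 + 99 @ $22.25 + 202 @ $24.10 + 64 @ $25.35 = $11,243.35
LIFO COGS: 289 @ $28.60 + 201 @ $22.55 = $12,797.95
Difference = |$11,243.35 − $12,797.95| = $1,554.60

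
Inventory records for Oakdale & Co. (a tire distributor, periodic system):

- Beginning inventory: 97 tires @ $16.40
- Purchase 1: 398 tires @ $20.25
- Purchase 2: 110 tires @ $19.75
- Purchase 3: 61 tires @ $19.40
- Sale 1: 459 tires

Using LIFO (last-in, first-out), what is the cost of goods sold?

Sale 1 (459) [LIFO — newest first]: 61 @ $19.40 + 110 @ $19.75 + 288 @ $20.25 = $9,187.90
Ending inventory: 97 @ $16.40 + 110 @ $20.25 = $3,818.30

COGS = $9,187.90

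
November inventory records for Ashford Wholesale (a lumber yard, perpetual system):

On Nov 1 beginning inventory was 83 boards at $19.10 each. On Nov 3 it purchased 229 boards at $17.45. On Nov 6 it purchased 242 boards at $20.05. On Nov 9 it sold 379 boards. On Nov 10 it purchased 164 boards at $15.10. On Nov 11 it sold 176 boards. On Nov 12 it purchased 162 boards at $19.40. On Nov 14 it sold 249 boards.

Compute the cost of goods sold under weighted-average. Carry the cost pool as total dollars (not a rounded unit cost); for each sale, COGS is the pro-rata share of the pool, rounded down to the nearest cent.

After Nov 1: 83 on hand, pool $1,585.30 (≈ $19.1000 each)
After Nov 3: 312 on hand, pool $5,581.35 (≈ $17.8889 each)
After Nov 6: 554 on hand, pool $10,433.45 (≈ $18.8329 each)
Nov 9, sell 379: 379/554 × $10,433.45 → $7,137.68
After Nov 10: 339 on hand, pool $5,772.17 (≈ $17.0271 each)
Nov 11, sell 176: 176/339 × $5,772.17 → $2,996.76
After Nov 12: 325 on hand, pool $5,918.21 (≈ $18.2099 each)
Nov 14, sell 249: 249/325 × $5,918.21 → $4,534.25
Total COGS = $7,137.68 + $2,996.76 + $4,534.25 = $14,668.69
Ending inventory (cost pool remaining) = $1,383.96

COGS = $14,668.69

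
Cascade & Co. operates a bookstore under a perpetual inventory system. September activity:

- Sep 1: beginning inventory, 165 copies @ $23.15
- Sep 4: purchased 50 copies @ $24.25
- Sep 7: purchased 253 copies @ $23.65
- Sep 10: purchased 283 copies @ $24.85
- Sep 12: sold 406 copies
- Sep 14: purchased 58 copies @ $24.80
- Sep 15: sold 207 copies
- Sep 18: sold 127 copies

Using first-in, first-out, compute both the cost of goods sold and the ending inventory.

COGS = $17,774.90; ending inventory = $1,711.75

Sep 12, 406 sold [FIFO — oldest first]: 165 @ $23.15 + 50 @ $24.25 + 191 @ $23.65 = $9,549.40
Sep 15, 207 sold [FIFO — oldest first]: 62 @ $23.65 + 145 @ $24.85 = $5,069.55
Sep 18, 127 sold [FIFO — oldest first]: 127 @ $24.85 = $3,155.95
Total COGS = $9,549.40 + $5,069.55 + $3,155.95 = $17,774.90
Ending inventory: 11 @ $24.85 + 58 @ $24.80 = $1,711.75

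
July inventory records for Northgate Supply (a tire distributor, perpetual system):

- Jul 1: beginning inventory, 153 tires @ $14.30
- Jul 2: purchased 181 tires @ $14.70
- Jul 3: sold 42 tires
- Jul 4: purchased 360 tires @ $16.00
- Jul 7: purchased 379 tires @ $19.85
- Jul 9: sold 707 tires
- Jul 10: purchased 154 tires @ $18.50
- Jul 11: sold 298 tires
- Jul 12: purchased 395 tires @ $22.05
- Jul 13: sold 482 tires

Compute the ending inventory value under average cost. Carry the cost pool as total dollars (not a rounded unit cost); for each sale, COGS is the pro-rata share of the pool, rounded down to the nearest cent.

Ending inventory = $1,917.61

After Jul 1: 153 on hand, pool $2,187.90 (≈ $14.3000 each)
After Jul 2: 334 on hand, pool $4,848.60 (≈ $14.5168 each)
Jul 3, sell 42: 42/334 × $4,848.60 → $609.70
After Jul 4: 652 on hand, pool $9,998.90 (≈ $15.3357 each)
After Jul 7: 1031 on hand, pool $17,522.05 (≈ $16.9952 each)
Jul 9, sell 707: 707/1031 × $17,522.05 → $12,015.60
After Jul 10: 478 on hand, pool $8,355.45 (≈ $17.4800 each)
Jul 11, sell 298: 298/478 × $8,355.45 → $5,209.04
After Jul 12: 575 on hand, pool $11,856.16 (≈ $20.6194 each)
Jul 13, sell 482: 482/575 × $11,856.16 → $9,938.55
Total COGS = $609.70 + $12,015.60 + $5,209.04 + $9,938.55 = $27,772.89
Ending inventory (cost pool remaining) = $1,917.61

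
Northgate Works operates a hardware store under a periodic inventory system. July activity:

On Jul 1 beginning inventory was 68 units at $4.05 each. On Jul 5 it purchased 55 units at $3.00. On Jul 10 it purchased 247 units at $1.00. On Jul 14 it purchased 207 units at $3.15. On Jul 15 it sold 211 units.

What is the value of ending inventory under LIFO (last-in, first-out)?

Jul 15, 211 sold [LIFO — newest first]: 207 @ $3.15 + 4 @ $1.00 = $656.05
Ending inventory: 68 @ $4.05 + 55 @ $3.00 + 243 @ $1.00 = $683.40

Ending inventory = $683.40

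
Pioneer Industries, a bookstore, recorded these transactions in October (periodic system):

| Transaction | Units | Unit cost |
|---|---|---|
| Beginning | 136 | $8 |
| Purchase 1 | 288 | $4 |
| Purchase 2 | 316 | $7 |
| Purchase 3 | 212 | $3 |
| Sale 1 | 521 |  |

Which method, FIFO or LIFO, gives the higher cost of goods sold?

FIFO COGS: 136 @ $8 + 288 @ $4 + 97 @ $7 = $2,919
LIFO COGS: 212 @ $3 + 309 @ $7 = $2,799

FIFO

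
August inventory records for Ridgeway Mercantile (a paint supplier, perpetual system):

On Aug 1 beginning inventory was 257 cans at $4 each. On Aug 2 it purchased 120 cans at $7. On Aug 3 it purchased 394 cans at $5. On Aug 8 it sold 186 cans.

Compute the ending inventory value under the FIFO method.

Aug 8, 186 sold [FIFO — oldest first]: 186 @ $4 = $744
Ending inventory: 71 @ $4 + 120 @ $7 + 394 @ $5 = $3,094

Ending inventory = $3,094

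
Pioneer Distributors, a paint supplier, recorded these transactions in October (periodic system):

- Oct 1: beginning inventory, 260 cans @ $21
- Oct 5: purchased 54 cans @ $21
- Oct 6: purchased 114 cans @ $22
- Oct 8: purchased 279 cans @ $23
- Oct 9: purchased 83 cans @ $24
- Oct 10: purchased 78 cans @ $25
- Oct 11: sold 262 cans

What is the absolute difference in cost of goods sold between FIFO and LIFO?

$763

FIFO COGS: 260 @ $21 + 2 @ $21 = $5,502
LIFO COGS: 78 @ $25 + 83 @ $24 + 101 @ $23 = $6,265
Difference = |$5,502 − $6,265| = $763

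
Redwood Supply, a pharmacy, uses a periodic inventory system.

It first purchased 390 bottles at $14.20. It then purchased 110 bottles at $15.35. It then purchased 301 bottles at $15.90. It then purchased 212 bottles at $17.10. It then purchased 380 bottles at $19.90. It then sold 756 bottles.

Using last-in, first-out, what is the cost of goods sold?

COGS = $13,794.80

Sale 1 (756) [LIFO — newest first]: 380 @ $19.90 + 212 @ $17.10 + 164 @ $15.90 = $13,794.80
Ending inventory: 390 @ $14.20 + 110 @ $15.35 + 137 @ $15.90 = $9,404.80
Check: goods available $23,199.60 = COGS $13,794.80 + ending $9,404.80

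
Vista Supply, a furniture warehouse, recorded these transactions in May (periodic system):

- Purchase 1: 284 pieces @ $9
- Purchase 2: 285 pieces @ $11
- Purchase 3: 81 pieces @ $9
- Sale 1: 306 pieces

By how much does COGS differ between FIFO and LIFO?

FIFO COGS: 284 @ $9 + 22 @ $11 = $2,798
LIFO COGS: 81 @ $9 + 225 @ $11 = $3,204
Difference = |$2,798 − $3,204| = $406

$406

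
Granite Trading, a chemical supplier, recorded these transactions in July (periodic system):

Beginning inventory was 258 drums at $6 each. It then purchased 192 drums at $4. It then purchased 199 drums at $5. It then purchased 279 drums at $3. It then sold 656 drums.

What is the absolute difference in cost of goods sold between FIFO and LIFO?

$788

FIFO COGS: 258 @ $6 + 192 @ $4 + 199 @ $5 + 7 @ $3 = $3,332
LIFO COGS: 279 @ $3 + 199 @ $5 + 178 @ $4 = $2,544
Difference = |$3,332 − $2,544| = $788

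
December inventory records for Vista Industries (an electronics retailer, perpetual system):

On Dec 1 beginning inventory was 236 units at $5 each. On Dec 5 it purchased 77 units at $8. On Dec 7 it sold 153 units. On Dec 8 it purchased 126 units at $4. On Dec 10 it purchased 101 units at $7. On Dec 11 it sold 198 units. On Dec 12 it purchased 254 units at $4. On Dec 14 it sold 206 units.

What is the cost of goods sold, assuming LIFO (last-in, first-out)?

Dec 7, 153 sold [LIFO — newest first]: 77 @ $8 + 76 @ $5 = $996
Dec 11, 198 sold [LIFO — newest first]: 101 @ $7 + 97 @ $4 = $1,095
Dec 14, 206 sold [LIFO — newest first]: 206 @ $4 = $824
Total COGS = $996 + $1,095 + $824 = $2,915
Ending inventory: 160 @ $5 + 29 @ $4 + 48 @ $4 = $1,108

COGS = $2,915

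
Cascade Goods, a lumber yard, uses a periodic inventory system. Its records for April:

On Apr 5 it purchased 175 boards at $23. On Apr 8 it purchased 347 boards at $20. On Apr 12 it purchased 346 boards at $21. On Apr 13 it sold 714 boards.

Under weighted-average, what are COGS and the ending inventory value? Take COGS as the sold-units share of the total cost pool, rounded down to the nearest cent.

COGS = $14,996.46; ending inventory = $3,234.54

Apr 13, sell 714: 714/868 × $18,231.00 → $14,996.46
Ending inventory (cost pool remaining) = $3,234.54
Check: goods available $18,231.00 = COGS $14,996.46 + ending $3,234.54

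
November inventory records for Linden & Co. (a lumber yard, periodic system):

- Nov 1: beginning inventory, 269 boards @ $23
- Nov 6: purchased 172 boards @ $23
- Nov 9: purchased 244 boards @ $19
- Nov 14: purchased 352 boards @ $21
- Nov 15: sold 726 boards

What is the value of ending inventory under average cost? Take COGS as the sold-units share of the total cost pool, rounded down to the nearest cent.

Nov 15, sell 726: 726/1037 × $22,171.00 → $15,521.83
Ending inventory (cost pool remaining) = $6,649.17

Ending inventory = $6,649.17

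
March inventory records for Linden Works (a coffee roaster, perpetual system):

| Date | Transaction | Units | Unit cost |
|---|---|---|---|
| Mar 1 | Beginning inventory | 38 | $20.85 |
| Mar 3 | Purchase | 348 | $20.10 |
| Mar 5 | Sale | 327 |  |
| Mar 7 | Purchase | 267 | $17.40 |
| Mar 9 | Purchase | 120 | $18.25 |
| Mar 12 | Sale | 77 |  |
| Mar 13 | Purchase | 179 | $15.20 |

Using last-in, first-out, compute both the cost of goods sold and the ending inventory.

COGS = $7,977.95; ending inventory = $9,365.75

Mar 5, 327 sold [LIFO — newest first]: 327 @ $20.10 = $6,572.70
Mar 12, 77 sold [LIFO — newest first]: 77 @ $18.25 = $1,405.25
Total COGS = $6,572.70 + $1,405.25 = $7,977.95
Ending inventory: 38 @ $20.85 + 21 @ $20.10 + 267 @ $17.40 + 43 @ $18.25 + 179 @ $15.20 = $9,365.75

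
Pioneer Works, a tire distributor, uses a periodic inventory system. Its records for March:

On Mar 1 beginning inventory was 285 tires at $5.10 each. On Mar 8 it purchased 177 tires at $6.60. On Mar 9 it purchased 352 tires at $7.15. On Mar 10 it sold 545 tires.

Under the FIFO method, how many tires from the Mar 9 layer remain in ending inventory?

269

Mar 10, 545 sold [FIFO — oldest first]: 285 @ $5.10 + 177 @ $6.60 + 83 @ $7.15 = $3,215.15
Ending inventory: 269 @ $7.15 = $1,923.35
Check: goods available $5,138.50 = COGS $3,215.15 + ending $1,923.35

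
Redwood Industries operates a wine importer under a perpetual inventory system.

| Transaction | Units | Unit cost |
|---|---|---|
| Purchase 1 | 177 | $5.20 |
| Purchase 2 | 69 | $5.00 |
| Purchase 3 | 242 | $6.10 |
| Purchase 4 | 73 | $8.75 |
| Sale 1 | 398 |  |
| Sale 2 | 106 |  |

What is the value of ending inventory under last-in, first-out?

Ending inventory = $296.40

Sale 1 (398) [LIFO — newest first]: 73 @ $8.75 + 242 @ $6.10 + 69 @ $5.00 + 14 @ $5.20 = $2,532.75
Sale 2 (106) [LIFO — newest first]: 106 @ $5.20 = $551.20
Total COGS = $2,532.75 + $551.20 = $3,083.95
Ending inventory: 57 @ $5.20 = $296.40
Check: goods available $3,380.35 = COGS $3,083.95 + ending $296.40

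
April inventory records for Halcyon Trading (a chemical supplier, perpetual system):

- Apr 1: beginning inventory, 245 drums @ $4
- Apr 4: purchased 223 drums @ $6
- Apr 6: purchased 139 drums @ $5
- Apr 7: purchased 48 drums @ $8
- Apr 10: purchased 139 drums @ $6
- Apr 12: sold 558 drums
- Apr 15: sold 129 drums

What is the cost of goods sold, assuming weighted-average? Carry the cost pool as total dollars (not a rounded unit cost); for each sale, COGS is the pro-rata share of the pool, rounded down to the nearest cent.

After Apr 1: 245 on hand, pool $980.00 (≈ $4.0000 each)
After Apr 4: 468 on hand, pool $2,318.00 (≈ $4.9530 each)
After Apr 6: 607 on hand, pool $3,013.00 (≈ $4.9638 each)
After Apr 7: 655 on hand, pool $3,397.00 (≈ $5.1863 each)
After Apr 10: 794 on hand, pool $4,231.00 (≈ $5.3287 each)
Apr 12, sell 558: 558/794 × $4,231.00 → $2,973.42
Apr 15, sell 129: 129/236 × $1,257.58 → $687.40
Total COGS = $2,973.42 + $687.40 = $3,660.82
Ending inventory (cost pool remaining) = $570.18
Check: goods available $4,231.00 = COGS $3,660.82 + ending $570.18

COGS = $3,660.82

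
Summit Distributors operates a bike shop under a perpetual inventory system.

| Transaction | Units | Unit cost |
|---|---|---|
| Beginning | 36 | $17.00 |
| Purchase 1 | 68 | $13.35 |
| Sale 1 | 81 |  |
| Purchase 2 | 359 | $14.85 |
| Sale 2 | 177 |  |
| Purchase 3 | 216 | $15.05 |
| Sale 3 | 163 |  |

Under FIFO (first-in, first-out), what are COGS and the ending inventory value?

COGS = $6,227.25; ending inventory = $3,874.50

Sale 1 (81) [FIFO — oldest first]: 36 @ $17.00 + 45 @ $13.35 = $1,212.75
Sale 2 (177) [FIFO — oldest first]: 23 @ $13.35 + 154 @ $14.85 = $2,593.95
Sale 3 (163) [FIFO — oldest first]: 163 @ $14.85 = $2,420.55
Total COGS = $1,212.75 + $2,593.95 + $2,420.55 = $6,227.25
Ending inventory: 42 @ $14.85 + 216 @ $15.05 = $3,874.50
Check: goods available $10,101.75 = COGS $6,227.25 + ending $3,874.50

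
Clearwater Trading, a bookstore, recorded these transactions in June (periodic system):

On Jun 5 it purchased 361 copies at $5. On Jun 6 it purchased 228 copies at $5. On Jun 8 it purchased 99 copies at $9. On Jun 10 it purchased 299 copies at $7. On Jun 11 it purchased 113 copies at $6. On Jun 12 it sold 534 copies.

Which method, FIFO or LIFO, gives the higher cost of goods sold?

LIFO

FIFO COGS: 361 @ $5 + 173 @ $5 = $2,670
LIFO COGS: 113 @ $6 + 299 @ $7 + 99 @ $9 + 23 @ $5 = $3,777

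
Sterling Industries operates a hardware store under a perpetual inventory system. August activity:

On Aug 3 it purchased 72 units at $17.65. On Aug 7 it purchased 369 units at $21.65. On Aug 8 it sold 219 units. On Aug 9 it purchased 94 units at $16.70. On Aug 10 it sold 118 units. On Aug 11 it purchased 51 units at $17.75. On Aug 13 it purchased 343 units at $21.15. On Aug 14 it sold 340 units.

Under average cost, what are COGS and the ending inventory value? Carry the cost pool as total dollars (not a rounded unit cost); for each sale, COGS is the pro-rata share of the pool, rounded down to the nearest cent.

COGS = $13,853.79; ending inventory = $5,135.36

After Aug 3: 72 on hand, pool $1,270.80 (≈ $17.6500 each)
After Aug 7: 441 on hand, pool $9,259.65 (≈ $20.9969 each)
Aug 8, sell 219: 219/441 × $9,259.65 → $4,598.32
After Aug 9: 316 on hand, pool $6,231.13 (≈ $19.7188 each)
Aug 10, sell 118: 118/316 × $6,231.13 → $2,326.81
After Aug 11: 249 on hand, pool $4,809.57 (≈ $19.3155 each)
After Aug 13: 592 on hand, pool $12,064.02 (≈ $20.3784 each)
Aug 14, sell 340: 340/592 × $12,064.02 → $6,928.66
Total COGS = $4,598.32 + $2,326.81 + $6,928.66 = $13,853.79
Ending inventory (cost pool remaining) = $5,135.36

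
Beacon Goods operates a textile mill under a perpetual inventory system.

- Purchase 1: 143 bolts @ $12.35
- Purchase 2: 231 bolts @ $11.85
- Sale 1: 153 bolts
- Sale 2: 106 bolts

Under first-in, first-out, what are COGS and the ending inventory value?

Sale 1 (153) [FIFO — oldest first]: 143 @ $12.35 + 10 @ $11.85 = $1,884.55
Sale 2 (106) [FIFO — oldest first]: 106 @ $11.85 = $1,256.10
Total COGS = $1,884.55 + $1,256.10 = $3,140.65
Ending inventory: 115 @ $11.85 = $1,362.75
Check: goods available $4,503.40 = COGS $3,140.65 + ending $1,362.75

COGS = $3,140.65; ending inventory = $1,362.75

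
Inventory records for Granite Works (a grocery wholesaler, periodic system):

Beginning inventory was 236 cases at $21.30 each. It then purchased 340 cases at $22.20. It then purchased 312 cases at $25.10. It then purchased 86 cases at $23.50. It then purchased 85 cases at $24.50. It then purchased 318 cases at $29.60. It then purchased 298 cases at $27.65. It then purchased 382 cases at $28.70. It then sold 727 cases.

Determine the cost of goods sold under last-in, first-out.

COGS = $20,594.30

Sale 1 (727) [LIFO — newest first]: 382 @ $28.70 + 298 @ $27.65 + 47 @ $29.60 = $20,594.30
Ending inventory: 236 @ $21.30 + 340 @ $22.20 + 312 @ $25.10 + 86 @ $23.50 + 85 @ $24.50 + 271 @ $29.60 = $32,531.10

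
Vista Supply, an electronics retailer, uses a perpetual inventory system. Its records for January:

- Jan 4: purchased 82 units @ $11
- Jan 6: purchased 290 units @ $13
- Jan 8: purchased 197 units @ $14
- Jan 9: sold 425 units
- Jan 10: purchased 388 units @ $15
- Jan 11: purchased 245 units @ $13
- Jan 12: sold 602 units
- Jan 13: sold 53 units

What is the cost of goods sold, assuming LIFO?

Jan 9, 425 sold [LIFO — newest first]: 197 @ $14 + 228 @ $13 = $5,722
Jan 12, 602 sold [LIFO — newest first]: 245 @ $13 + 357 @ $15 = $8,540
Jan 13, 53 sold [LIFO — newest first]: 31 @ $15 + 22 @ $13 = $751
Total COGS = $5,722 + $8,540 + $751 = $15,013
Ending inventory: 82 @ $11 + 40 @ $13 = $1,422

COGS = $15,013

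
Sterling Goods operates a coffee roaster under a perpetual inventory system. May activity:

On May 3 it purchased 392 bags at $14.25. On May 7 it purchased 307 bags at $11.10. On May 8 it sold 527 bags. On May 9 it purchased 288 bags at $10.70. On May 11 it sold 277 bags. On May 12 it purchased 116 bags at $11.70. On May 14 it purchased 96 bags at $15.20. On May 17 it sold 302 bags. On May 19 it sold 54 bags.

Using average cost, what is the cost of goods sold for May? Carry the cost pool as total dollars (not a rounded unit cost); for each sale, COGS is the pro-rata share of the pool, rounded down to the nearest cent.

After May 3: 392 on hand, pool $5,586.00 (≈ $14.2500 each)
After May 7: 699 on hand, pool $8,993.70 (≈ $12.8665 each)
May 8, sell 527: 527/699 × $8,993.70 → $6,780.65
After May 9: 460 on hand, pool $5,294.65 (≈ $11.5101 each)
May 11, sell 277: 277/460 × $5,294.65 → $3,188.30
After May 12: 299 on hand, pool $3,463.55 (≈ $11.5838 each)
After May 14: 395 on hand, pool $4,922.75 (≈ $12.4627 each)
May 17, sell 302: 302/395 × $4,922.75 → $3,763.72
May 19, sell 54: 54/93 × $1,159.03 → $672.98
Total COGS = $6,780.65 + $3,188.30 + $3,763.72 + $672.98 = $14,405.65
Ending inventory (cost pool remaining) = $486.05

COGS = $14,405.65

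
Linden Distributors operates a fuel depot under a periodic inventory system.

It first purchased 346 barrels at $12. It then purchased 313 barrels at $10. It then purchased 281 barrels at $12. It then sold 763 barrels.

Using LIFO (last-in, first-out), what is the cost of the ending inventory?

Ending inventory = $2,124

Sale 1 (763) [LIFO — newest first]: 281 @ $12 + 313 @ $10 + 169 @ $12 = $8,530
Ending inventory: 177 @ $12 = $2,124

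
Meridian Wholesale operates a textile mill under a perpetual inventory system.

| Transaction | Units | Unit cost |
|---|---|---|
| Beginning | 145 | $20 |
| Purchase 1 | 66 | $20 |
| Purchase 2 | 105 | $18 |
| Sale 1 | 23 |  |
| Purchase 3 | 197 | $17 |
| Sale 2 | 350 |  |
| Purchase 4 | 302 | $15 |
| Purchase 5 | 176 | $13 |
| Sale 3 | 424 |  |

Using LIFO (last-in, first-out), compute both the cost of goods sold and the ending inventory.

Sale 1 (23) [LIFO — newest first]: 23 @ $18 = $414
Sale 2 (350) [LIFO — newest first]: 197 @ $17 + 82 @ $18 + 66 @ $20 + 5 @ $20 = $6,245
Sale 3 (424) [LIFO — newest first]: 176 @ $13 + 248 @ $15 = $6,008
Total COGS = $414 + $6,245 + $6,008 = $12,667
Ending inventory: 140 @ $20 + 54 @ $15 = $3,610

COGS = $12,667; ending inventory = $3,610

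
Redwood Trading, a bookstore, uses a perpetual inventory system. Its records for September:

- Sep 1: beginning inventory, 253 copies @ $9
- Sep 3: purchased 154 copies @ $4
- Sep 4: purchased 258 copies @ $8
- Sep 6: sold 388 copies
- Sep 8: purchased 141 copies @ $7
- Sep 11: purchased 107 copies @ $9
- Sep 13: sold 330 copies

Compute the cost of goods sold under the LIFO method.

COGS = $5,152

Sep 6, 388 sold [LIFO — newest first]: 258 @ $8 + 130 @ $4 = $2,584
Sep 13, 330 sold [LIFO — newest first]: 107 @ $9 + 141 @ $7 + 24 @ $4 + 58 @ $9 = $2,568
Total COGS = $2,584 + $2,568 = $5,152
Ending inventory: 195 @ $9 = $1,755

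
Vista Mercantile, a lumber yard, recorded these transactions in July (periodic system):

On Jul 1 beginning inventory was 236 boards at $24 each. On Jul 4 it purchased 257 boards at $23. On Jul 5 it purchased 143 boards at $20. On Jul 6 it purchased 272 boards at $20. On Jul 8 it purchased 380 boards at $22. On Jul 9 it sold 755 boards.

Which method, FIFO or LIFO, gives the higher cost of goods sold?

FIFO COGS: 236 @ $24 + 257 @ $23 + 143 @ $20 + 119 @ $20 = $16,815
LIFO COGS: 380 @ $22 + 272 @ $20 + 103 @ $20 = $15,860

FIFO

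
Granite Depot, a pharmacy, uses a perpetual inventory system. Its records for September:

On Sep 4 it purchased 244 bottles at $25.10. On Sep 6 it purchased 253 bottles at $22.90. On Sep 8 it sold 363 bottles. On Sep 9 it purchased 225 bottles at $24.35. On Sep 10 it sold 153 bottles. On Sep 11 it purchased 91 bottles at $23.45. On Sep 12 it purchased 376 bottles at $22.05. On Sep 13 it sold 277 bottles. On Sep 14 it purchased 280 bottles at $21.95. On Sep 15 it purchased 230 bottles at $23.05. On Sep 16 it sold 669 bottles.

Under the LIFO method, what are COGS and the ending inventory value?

COGS = $33,425.55; ending inventory = $5,843.55

Sep 8, 363 sold [LIFO — newest first]: 253 @ $22.90 + 110 @ $25.10 = $8,554.70
Sep 10, 153 sold [LIFO — newest first]: 153 @ $24.35 = $3,725.55
Sep 13, 277 sold [LIFO — newest first]: 277 @ $22.05 = $6,107.85
Sep 16, 669 sold [LIFO — newest first]: 230 @ $23.05 + 280 @ $21.95 + 99 @ $22.05 + 60 @ $23.45 = $15,037.45
Total COGS = $8,554.70 + $3,725.55 + $6,107.85 + $15,037.45 = $33,425.55
Ending inventory: 134 @ $25.10 + 72 @ $24.35 + 31 @ $23.45 = $5,843.55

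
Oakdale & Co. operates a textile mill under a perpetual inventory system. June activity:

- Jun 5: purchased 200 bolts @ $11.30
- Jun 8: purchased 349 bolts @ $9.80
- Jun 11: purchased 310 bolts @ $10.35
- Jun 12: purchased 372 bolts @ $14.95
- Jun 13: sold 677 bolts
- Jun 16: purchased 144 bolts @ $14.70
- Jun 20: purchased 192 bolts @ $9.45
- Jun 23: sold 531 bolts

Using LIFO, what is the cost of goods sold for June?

Jun 13, 677 sold [LIFO — newest first]: 372 @ $14.95 + 305 @ $10.35 = $8,718.15
Jun 23, 531 sold [LIFO — newest first]: 192 @ $9.45 + 144 @ $14.70 + 5 @ $10.35 + 190 @ $9.80 = $5,844.95
Total COGS = $8,718.15 + $5,844.95 = $14,563.10
Ending inventory: 200 @ $11.30 + 159 @ $9.80 = $3,818.20

COGS = $14,563.10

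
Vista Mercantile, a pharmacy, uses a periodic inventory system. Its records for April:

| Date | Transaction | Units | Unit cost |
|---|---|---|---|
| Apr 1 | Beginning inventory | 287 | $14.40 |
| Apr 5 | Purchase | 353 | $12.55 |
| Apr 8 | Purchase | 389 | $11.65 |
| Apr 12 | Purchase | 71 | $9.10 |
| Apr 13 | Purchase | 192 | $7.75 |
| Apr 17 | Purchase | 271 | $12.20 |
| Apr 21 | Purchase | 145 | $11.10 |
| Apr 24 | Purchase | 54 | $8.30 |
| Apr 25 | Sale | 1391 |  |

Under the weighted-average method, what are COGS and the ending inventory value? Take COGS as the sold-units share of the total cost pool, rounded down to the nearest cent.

Apr 25, sell 1391: 1391/1762 × $20,592.80 → $16,256.85
Ending inventory (cost pool remaining) = $4,335.95
Check: goods available $20,592.80 = COGS $16,256.85 + ending $4,335.95

COGS = $16,256.85; ending inventory = $4,335.95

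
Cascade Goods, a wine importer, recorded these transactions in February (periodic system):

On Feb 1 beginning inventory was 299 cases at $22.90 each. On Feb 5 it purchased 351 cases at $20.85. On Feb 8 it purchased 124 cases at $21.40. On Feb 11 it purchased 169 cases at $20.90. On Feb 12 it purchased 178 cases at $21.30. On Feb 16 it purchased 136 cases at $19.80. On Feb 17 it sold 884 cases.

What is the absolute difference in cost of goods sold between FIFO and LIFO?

$672.70

FIFO COGS: 299 @ $22.90 + 351 @ $20.85 + 124 @ $21.40 + 110 @ $20.90 = $19,118.05
LIFO COGS: 136 @ $19.80 + 178 @ $21.30 + 169 @ $20.90 + 124 @ $21.40 + 277 @ $20.85 = $18,445.35
Difference = |$19,118.05 − $18,445.35| = $672.70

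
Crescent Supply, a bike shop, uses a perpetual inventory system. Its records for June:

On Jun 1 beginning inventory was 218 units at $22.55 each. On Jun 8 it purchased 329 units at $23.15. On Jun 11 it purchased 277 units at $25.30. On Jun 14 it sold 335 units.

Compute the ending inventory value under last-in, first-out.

Jun 14, 335 sold [LIFO — newest first]: 277 @ $25.30 + 58 @ $23.15 = $8,350.80
Ending inventory: 218 @ $22.55 + 271 @ $23.15 = $11,189.55
Check: goods available $19,540.35 = COGS $8,350.80 + ending $11,189.55

Ending inventory = $11,189.55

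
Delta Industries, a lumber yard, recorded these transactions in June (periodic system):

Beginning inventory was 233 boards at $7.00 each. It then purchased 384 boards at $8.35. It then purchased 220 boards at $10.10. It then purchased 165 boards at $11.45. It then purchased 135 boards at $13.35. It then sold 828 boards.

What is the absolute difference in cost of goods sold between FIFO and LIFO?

$1,516.80

FIFO COGS: 233 @ $7.00 + 384 @ $8.35 + 211 @ $10.10 = $6,968.50
LIFO COGS: 135 @ $13.35 + 165 @ $11.45 + 220 @ $10.10 + 308 @ $8.35 = $8,485.30
Difference = |$6,968.50 − $8,485.30| = $1,516.80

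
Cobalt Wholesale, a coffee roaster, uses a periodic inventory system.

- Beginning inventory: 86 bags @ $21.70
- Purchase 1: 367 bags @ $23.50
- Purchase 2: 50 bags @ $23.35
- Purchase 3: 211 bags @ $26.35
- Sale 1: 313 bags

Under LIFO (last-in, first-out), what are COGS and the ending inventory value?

Sale 1 (313) [LIFO — newest first]: 211 @ $26.35 + 50 @ $23.35 + 52 @ $23.50 = $7,949.35
Ending inventory: 86 @ $21.70 + 315 @ $23.50 = $9,268.70
Check: goods available $17,218.05 = COGS $7,949.35 + ending $9,268.70

COGS = $7,949.35; ending inventory = $9,268.70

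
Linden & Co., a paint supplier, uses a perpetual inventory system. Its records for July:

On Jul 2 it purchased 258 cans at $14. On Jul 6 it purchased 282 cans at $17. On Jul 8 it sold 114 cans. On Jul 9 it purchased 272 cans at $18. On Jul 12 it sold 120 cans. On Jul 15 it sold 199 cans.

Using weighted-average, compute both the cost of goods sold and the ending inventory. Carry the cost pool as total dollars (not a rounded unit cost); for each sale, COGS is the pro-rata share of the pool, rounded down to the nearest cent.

COGS = $7,042.84; ending inventory = $6,259.16

After Jul 2: 258 on hand, pool $3,612.00 (≈ $14.0000 each)
After Jul 6: 540 on hand, pool $8,406.00 (≈ $15.5667 each)
Jul 8, sell 114: 114/540 × $8,406.00 → $1,774.60
After Jul 9: 698 on hand, pool $11,527.40 (≈ $16.5149 each)
Jul 12, sell 120: 120/698 × $11,527.40 → $1,981.78
Jul 15, sell 199: 199/578 × $9,545.62 → $3,286.46
Total COGS = $1,774.60 + $1,981.78 + $3,286.46 = $7,042.84
Ending inventory (cost pool remaining) = $6,259.16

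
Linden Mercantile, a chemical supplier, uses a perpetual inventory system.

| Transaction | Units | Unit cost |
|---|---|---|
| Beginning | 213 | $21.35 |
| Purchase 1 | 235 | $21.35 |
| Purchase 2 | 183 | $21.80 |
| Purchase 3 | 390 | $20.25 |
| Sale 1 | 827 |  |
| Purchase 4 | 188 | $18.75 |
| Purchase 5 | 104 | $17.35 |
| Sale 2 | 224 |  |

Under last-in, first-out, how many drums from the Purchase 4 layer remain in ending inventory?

Sale 1 (827) [LIFO — newest first]: 390 @ $20.25 + 183 @ $21.80 + 235 @ $21.35 + 19 @ $21.35 = $17,309.80
Sale 2 (224) [LIFO — newest first]: 104 @ $17.35 + 120 @ $18.75 = $4,054.40
Total COGS = $17,309.80 + $4,054.40 = $21,364.20
Ending inventory: 194 @ $21.35 + 68 @ $18.75 = $5,416.90
Check: goods available $26,781.10 = COGS $21,364.20 + ending $5,416.90

68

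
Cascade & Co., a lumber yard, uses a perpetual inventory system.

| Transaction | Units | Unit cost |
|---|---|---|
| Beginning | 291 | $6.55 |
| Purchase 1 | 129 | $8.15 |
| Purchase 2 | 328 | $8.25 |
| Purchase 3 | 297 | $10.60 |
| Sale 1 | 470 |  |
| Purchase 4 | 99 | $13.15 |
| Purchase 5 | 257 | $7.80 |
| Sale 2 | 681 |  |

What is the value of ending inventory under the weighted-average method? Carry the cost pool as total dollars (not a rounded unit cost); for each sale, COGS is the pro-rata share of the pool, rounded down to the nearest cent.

Ending inventory = $2,189.84

After Beginning: 291 on hand, pool $1,906.05 (≈ $6.5500 each)
After Purchase 1: 420 on hand, pool $2,957.40 (≈ $7.0414 each)
After Purchase 2: 748 on hand, pool $5,663.40 (≈ $7.5714 each)
After Purchase 3: 1045 on hand, pool $8,811.60 (≈ $8.4322 each)
Sale 1, sell 470: 470/1045 × $8,811.60 → $3,963.11
After Purchase 4: 674 on hand, pool $6,150.34 (≈ $9.1251 each)
After Purchase 5: 931 on hand, pool $8,154.94 (≈ $8.7593 each)
Sale 2, sell 681: 681/931 × $8,154.94 → $5,965.10
Total COGS = $3,963.11 + $5,965.10 = $9,928.21
Ending inventory (cost pool remaining) = $2,189.84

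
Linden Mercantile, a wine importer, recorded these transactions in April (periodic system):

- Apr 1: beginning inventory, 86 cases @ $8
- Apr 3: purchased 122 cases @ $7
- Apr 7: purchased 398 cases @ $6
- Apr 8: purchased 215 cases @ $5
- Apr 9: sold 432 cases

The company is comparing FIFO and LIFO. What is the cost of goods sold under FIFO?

FIFO COGS: 86 @ $8 + 122 @ $7 + 224 @ $6 = $2,886
LIFO COGS: 215 @ $5 + 217 @ $6 = $2,377

COGS = $2,886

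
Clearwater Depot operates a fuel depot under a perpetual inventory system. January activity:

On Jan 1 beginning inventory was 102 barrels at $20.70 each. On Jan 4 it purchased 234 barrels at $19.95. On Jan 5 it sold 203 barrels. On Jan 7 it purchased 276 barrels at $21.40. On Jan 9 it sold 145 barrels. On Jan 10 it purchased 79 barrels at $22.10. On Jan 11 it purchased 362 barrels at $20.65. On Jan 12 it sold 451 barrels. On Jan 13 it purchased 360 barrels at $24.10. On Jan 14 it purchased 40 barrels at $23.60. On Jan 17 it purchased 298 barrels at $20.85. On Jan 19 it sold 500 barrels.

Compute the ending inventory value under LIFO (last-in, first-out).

Ending inventory = $10,091.05

Jan 5, 203 sold [LIFO — newest first]: 203 @ $19.95 = $4,049.85
Jan 9, 145 sold [LIFO — newest first]: 145 @ $21.40 = $3,103.00
Jan 12, 451 sold [LIFO — newest first]: 362 @ $20.65 + 79 @ $22.10 + 10 @ $21.40 = $9,435.20
Jan 19, 500 sold [LIFO — newest first]: 298 @ $20.85 + 40 @ $23.60 + 162 @ $24.10 = $11,061.50
Total COGS = $4,049.85 + $3,103.00 + $9,435.20 + $11,061.50 = $27,649.55
Ending inventory: 102 @ $20.70 + 31 @ $19.95 + 121 @ $21.40 + 198 @ $24.10 = $10,091.05
Check: goods available $37,740.60 = COGS $27,649.55 + ending $10,091.05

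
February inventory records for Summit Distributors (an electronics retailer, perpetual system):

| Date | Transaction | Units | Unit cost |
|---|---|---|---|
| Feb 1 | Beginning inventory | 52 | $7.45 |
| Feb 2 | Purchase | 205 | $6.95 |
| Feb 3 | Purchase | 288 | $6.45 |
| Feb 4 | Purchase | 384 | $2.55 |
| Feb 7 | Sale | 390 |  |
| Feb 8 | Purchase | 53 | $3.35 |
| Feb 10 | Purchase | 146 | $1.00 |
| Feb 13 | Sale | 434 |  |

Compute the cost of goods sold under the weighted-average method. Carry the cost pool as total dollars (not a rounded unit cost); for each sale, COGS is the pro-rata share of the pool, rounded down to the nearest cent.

COGS = $3,728.13

After Feb 1: 52 on hand, pool $387.40 (≈ $7.4500 each)
After Feb 2: 257 on hand, pool $1,812.15 (≈ $7.0512 each)
After Feb 3: 545 on hand, pool $3,669.75 (≈ $6.7335 each)
After Feb 4: 929 on hand, pool $4,648.95 (≈ $5.0043 each)
Feb 7, sell 390: 390/929 × $4,648.95 → $1,951.65
After Feb 8: 592 on hand, pool $2,874.85 (≈ $4.8562 each)
After Feb 10: 738 on hand, pool $3,020.85 (≈ $4.0933 each)
Feb 13, sell 434: 434/738 × $3,020.85 → $1,776.48
Total COGS = $1,951.65 + $1,776.48 = $3,728.13
Ending inventory (cost pool remaining) = $1,244.37
Check: goods available $4,972.50 = COGS $3,728.13 + ending $1,244.37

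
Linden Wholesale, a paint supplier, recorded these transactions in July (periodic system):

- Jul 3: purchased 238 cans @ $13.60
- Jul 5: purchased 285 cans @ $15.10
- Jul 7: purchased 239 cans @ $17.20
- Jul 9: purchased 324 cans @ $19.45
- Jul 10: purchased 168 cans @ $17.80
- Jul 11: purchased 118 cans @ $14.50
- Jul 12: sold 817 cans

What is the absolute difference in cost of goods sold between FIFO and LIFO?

$1,842.75

FIFO COGS: 238 @ $13.60 + 285 @ $15.10 + 239 @ $17.20 + 55 @ $19.45 = $12,720.85
LIFO COGS: 118 @ $14.50 + 168 @ $17.80 + 324 @ $19.45 + 207 @ $17.20 = $14,563.60
Difference = |$12,720.85 − $14,563.60| = $1,842.75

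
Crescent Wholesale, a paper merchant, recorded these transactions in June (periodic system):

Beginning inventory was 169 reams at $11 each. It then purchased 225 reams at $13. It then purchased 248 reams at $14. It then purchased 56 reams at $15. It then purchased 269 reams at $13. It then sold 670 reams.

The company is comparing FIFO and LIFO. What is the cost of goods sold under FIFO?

COGS = $8,676

FIFO COGS: 169 @ $11 + 225 @ $13 + 248 @ $14 + 28 @ $15 = $8,676
LIFO COGS: 269 @ $13 + 56 @ $15 + 248 @ $14 + 97 @ $13 = $9,070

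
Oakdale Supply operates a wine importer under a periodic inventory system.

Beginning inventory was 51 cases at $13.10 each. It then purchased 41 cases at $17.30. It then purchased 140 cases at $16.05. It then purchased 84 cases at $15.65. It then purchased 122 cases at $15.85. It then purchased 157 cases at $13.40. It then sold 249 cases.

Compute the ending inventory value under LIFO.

Sale 1 (249) [LIFO — newest first]: 157 @ $13.40 + 92 @ $15.85 = $3,562.00
Ending inventory: 51 @ $13.10 + 41 @ $17.30 + 140 @ $16.05 + 84 @ $15.65 + 30 @ $15.85 = $5,414.50
Check: goods available $8,976.50 = COGS $3,562.00 + ending $5,414.50

Ending inventory = $5,414.50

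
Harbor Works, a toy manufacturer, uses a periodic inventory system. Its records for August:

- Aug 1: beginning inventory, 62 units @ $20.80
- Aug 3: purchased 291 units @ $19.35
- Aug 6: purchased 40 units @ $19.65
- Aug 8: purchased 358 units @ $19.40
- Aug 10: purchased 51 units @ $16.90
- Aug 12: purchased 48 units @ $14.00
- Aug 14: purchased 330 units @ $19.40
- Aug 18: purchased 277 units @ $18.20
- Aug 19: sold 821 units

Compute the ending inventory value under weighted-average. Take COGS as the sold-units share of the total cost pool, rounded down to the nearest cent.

Ending inventory = $12,060.41

Aug 19, sell 821: 821/1457 × $27,628.95 → $15,568.54
Ending inventory (cost pool remaining) = $12,060.41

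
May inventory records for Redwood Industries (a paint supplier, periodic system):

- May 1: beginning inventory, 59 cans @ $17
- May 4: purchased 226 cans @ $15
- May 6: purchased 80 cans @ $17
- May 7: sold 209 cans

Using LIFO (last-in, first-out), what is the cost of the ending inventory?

Ending inventory = $2,458

May 7, 209 sold [LIFO — newest first]: 80 @ $17 + 129 @ $15 = $3,295
Ending inventory: 59 @ $17 + 97 @ $15 = $2,458
Check: goods available $5,753 = COGS $3,295 + ending $2,458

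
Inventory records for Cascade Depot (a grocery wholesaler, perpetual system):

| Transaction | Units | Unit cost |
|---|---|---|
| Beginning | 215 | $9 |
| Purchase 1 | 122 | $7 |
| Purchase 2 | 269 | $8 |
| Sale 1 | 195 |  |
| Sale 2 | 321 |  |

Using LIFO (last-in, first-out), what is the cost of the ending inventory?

Ending inventory = $810

Sale 1 (195) [LIFO — newest first]: 195 @ $8 = $1,560
Sale 2 (321) [LIFO — newest first]: 74 @ $8 + 122 @ $7 + 125 @ $9 = $2,571
Total COGS = $1,560 + $2,571 = $4,131
Ending inventory: 90 @ $9 = $810
Check: goods available $4,941 = COGS $4,131 + ending $810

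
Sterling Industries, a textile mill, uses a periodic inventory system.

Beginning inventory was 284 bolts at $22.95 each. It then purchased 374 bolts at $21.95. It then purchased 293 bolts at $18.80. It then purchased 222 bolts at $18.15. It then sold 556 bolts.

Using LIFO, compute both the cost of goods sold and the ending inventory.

Sale 1 (556) [LIFO — newest first]: 222 @ $18.15 + 293 @ $18.80 + 41 @ $21.95 = $10,437.65
Ending inventory: 284 @ $22.95 + 333 @ $21.95 = $13,827.15
Check: goods available $24,264.80 = COGS $10,437.65 + ending $13,827.15

COGS = $10,437.65; ending inventory = $13,827.15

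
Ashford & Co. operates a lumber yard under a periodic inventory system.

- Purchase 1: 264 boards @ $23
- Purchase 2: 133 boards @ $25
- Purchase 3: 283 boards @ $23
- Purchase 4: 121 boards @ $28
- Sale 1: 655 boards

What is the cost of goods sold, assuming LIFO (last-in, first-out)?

COGS = $15,936

Sale 1 (655) [LIFO — newest first]: 121 @ $28 + 283 @ $23 + 133 @ $25 + 118 @ $23 = $15,936
Ending inventory: 146 @ $23 = $3,358
Check: goods available $19,294 = COGS $15,936 + ending $3,358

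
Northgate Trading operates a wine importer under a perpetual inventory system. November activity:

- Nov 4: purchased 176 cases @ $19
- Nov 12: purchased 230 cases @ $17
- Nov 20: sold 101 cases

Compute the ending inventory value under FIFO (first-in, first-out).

Ending inventory = $5,335

Nov 20, 101 sold [FIFO — oldest first]: 101 @ $19 = $1,919
Ending inventory: 75 @ $19 + 230 @ $17 = $5,335
Check: goods available $7,254 = COGS $1,919 + ending $5,335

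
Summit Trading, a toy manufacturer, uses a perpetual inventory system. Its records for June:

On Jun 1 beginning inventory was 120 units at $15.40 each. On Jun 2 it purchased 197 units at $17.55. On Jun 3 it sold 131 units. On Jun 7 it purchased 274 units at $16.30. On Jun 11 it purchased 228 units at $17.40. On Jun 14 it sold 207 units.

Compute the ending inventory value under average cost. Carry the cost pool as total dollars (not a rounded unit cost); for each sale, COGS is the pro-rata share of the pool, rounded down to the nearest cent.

Ending inventory = $8,072.36

After Jun 1: 120 on hand, pool $1,848.00 (≈ $15.4000 each)
After Jun 2: 317 on hand, pool $5,305.35 (≈ $16.7361 each)
Jun 3, sell 131: 131/317 × $5,305.35 → $2,192.43
After Jun 7: 460 on hand, pool $7,579.12 (≈ $16.4763 each)
After Jun 11: 688 on hand, pool $11,546.32 (≈ $16.7824 each)
Jun 14, sell 207: 207/688 × $11,546.32 → $3,473.96
Total COGS = $2,192.43 + $3,473.96 = $5,666.39
Ending inventory (cost pool remaining) = $8,072.36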